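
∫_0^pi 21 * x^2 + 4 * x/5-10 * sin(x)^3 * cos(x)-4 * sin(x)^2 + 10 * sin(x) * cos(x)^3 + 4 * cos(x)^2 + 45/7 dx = 2*pi^2/5 + 45*pi/7 + 7*pi^3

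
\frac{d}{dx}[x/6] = 1/6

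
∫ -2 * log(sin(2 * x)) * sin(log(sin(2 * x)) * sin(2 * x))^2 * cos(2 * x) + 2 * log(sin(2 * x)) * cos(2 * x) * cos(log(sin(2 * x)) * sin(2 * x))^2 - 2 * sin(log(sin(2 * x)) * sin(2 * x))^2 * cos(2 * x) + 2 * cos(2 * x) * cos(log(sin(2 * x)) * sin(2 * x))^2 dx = sin(2*log(sin(2*x))*sin(2*x))/2 + C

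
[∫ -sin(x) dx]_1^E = cos(E) - cos(1)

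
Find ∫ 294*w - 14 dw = 147*w^2 - 14*w + C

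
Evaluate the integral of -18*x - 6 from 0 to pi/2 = (-1 + 3*pi/2)*(-3*pi/2 - 3) - 3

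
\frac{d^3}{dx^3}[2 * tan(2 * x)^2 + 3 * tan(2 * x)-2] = 384*tan(2*x)^5 + 144*tan(2*x)^4 + 640*tan(2*x)^3 + 192*tan(2*x)^2 + 256*tan(2*x) + 48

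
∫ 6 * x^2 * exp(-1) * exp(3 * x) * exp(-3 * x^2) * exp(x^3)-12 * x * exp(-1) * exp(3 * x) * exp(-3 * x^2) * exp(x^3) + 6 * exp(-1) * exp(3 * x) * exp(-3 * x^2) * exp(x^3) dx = 2*exp((x - 1)^3) + C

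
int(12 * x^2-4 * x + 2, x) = 4*x^3 - 2*x^2 + 2*x + C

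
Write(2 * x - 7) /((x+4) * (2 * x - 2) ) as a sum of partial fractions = 3/(2*(x + 4)) - 1/(2*(x - 1))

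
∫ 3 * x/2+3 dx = 3*x^2/4 + 3*x + C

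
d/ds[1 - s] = -1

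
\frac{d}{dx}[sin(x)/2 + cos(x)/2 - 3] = -sin(x)/2 + cos(x)/2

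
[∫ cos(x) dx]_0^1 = sin(1)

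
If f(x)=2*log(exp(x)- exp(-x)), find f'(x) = (2*exp(2*x) + 2)/(exp(2*x) - 1)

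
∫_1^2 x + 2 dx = 7/2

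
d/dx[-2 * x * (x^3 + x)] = -8*x^3 - 4*x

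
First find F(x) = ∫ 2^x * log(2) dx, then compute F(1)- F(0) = 1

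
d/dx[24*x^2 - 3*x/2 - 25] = 48*x - 3/2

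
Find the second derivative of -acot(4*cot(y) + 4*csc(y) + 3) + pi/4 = 6*(-5*sin(y) - 4*sin(2*y) - sin(3*y) + 28*cos(y) + 16*cos(2*y) + 4*cos(3*y) + 16)/(24*sin(y) + 12*sin(2*y) + 32*cos(y) + 3*cos(2*y) + 29)^2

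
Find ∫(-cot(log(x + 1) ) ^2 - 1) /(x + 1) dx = cot(log(x + 1)) + C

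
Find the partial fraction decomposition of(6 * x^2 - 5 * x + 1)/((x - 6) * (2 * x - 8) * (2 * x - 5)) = 52/(21*(2*x - 5)) - 77/(12*(x - 4)) + 187/(28*(x - 6))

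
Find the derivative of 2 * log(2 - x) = 2/(x - 2)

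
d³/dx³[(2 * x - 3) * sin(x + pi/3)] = -2*x*cos(x + pi/3) - 6*sin(x + pi/3) + 3*cos(x + pi/3)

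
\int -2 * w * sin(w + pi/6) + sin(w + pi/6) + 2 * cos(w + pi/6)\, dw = (2*w - 1)*cos(w + pi/6) + C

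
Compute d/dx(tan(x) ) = cos(x)^(-2)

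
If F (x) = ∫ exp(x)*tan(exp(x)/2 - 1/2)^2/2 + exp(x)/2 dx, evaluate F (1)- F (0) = -tan(1/2 - E/2)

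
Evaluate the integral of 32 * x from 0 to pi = 16*pi^2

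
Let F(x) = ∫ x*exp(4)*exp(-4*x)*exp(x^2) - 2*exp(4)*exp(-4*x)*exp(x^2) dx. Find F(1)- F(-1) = -exp(9)/2 + E/2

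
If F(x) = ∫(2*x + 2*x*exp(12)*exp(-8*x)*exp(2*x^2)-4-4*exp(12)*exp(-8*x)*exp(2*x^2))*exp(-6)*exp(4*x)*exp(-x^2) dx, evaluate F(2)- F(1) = -exp(3) - exp(-2) + exp(-3) + exp(2)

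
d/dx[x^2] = 2*x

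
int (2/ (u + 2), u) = log(2*(u + 2)^2) + C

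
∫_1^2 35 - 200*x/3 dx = -65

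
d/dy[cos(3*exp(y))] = -3*exp(y)*sin(3*exp(y))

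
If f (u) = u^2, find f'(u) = 2*u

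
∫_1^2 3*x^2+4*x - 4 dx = 9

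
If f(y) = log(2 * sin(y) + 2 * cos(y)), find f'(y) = 1/tan(y + pi/4)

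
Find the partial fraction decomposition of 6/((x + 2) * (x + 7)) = -6/(5*(x + 7)) + 6/(5*(x + 2))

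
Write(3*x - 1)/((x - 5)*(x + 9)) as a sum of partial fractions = 2/(x + 9) + 1/(x - 5)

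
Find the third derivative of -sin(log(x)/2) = -(6*sin(log(x)/2) + 7*cos(log(x)/2))/(8*x^3)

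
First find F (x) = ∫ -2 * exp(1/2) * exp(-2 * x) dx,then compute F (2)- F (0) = -exp(1/2) + exp(-7/2)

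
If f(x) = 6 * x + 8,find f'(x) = 6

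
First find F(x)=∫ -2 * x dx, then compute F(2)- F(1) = -3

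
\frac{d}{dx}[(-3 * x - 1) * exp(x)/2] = -3*x*exp(x)/2 - 2*exp(x)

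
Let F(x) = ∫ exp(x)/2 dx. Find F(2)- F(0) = -1/2 + exp(2)/2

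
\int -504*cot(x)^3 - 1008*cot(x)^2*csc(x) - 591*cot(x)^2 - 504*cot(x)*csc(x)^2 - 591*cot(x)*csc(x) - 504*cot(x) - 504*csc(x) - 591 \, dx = 7*(6*cot(x) + 6*csc(x) + 7)^2 + 3*cot(x) + 3*csc(x) + C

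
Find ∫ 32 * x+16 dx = 16*x^2 + 16*x + C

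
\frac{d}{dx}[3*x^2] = 6*x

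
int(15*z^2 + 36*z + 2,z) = 5*z^3 + 18*z^2 + 2*z + C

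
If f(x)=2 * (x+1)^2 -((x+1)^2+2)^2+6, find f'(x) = -4*x^3 - 12*x^2 - 16*x - 8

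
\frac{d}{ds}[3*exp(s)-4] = 3*exp(s)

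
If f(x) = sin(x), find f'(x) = cos(x)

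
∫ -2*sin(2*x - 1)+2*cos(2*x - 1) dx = sin(2*x - 1) + cos(2*x - 1) + C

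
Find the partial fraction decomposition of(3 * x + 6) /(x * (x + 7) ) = 15/(7*(x + 7)) + 6/(7*x)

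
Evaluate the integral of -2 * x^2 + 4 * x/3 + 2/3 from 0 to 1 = 2/3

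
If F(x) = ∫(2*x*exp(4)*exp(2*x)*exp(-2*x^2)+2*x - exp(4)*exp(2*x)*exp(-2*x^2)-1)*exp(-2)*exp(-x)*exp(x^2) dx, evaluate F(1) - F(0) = 0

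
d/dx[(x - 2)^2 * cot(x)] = -x^2/sin(x)^2 + 2*x/tan(x) + 4*x/sin(x)^2 - 4/tan(x) - 4/sin(x)^2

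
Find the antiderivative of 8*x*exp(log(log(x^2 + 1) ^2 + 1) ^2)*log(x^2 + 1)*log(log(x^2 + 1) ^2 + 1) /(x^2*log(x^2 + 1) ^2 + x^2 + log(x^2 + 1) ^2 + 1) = exp(log(log(x^2 + 1)^2 + 1)^2) + C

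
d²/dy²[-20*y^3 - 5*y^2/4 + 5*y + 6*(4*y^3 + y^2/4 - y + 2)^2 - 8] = 2880*y^4 + 240*y^3 - 1143*y^2/2 + 438*y + 43/2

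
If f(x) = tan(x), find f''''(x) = 24*tan(x)^5 + 40*tan(x)^3 + 16*tan(x)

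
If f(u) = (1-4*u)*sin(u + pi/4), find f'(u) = -4*u*cos(u + pi/4) - 4*sin(u + pi/4) + cos(u + pi/4)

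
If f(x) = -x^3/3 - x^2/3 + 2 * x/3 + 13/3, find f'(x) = -x^2 - 2*x/3 + 2/3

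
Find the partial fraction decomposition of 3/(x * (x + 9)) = -1/(3*(x + 9)) + 1/(3*x)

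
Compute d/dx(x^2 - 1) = 2*x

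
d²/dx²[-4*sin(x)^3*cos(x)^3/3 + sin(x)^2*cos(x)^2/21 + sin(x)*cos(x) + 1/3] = -5*(1 - cos(2*x))^2*sin(2*x) + 4*(1 - cos(2*x))^2/21 - (cos(2*x) + 1)^2*sin(2*x) + 6*sin(2*x) - 4*sin(4*x) + 8*cos(2*x)/21 - 2/7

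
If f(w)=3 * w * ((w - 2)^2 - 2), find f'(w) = 9*w^2 - 24*w + 6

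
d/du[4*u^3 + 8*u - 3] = 12*u^2 + 8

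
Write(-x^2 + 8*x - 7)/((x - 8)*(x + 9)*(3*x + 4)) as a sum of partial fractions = 25/(92*(3*x + 4)) - 160/(391*(x + 9)) - 1/(68*(x - 8))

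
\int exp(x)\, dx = exp(x) + C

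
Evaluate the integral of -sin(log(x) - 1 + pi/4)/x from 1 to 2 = -sin(pi/4 + 1) + cos(-1 + log(2) + pi/4)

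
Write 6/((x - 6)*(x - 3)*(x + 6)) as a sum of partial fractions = 1/(18*(x + 6)) - 2/(9*(x - 3)) + 1/(6*(x - 6))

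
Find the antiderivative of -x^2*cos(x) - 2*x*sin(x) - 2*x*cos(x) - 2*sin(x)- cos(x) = -(x + 1)^2*sin(x) + C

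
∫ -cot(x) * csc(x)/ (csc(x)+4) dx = log(csc(x) + 4) + C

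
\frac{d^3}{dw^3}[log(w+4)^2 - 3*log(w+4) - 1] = (4*log(w + 4) - 12)/(w^3 + 12*w^2 + 48*w + 64)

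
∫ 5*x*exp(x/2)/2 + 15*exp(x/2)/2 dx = 5*(x + 1)*exp(x/2) + C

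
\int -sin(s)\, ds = cos(s) + C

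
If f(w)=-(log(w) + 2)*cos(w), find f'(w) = (w*log(w)*sin(w) + 2*w*sin(w) - cos(w))/w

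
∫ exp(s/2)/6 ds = exp(s/2)/3 + C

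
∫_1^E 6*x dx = -3 + 3*exp(2)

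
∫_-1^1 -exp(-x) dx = -E + exp(-1)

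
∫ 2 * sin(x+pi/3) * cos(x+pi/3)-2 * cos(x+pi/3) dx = (sin(x + pi/3) - 1)^2 + C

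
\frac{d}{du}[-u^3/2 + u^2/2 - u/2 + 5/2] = -3*u^2/2 + u - 1/2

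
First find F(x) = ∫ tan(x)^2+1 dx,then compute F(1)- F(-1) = 2*tan(1)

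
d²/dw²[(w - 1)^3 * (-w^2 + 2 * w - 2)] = -20*w^3 + 60*w^2 - 66*w + 26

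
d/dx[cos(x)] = -sin(x)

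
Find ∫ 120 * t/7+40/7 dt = 60*t^2/7 + 40*t/7 + C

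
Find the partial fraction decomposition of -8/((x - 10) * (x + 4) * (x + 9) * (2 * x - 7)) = 64/(4875*(2*x - 7)) + 8/(2375*(x + 9)) - 4/(525*(x + 4)) - 4/(1729*(x - 10))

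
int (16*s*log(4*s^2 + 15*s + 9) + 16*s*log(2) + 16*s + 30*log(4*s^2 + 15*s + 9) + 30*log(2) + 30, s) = 2*(s + 3)*(4*s + 3)*log(2*(s + 3)*(4*s + 3)) + C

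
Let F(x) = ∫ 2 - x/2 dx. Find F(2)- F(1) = 5/4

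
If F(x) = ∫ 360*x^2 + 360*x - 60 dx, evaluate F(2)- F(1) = 1320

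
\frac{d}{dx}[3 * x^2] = 6*x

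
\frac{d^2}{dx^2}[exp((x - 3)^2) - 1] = 4*x^2*exp(x^2 - 6*x + 9) - 24*x*exp(x^2 - 6*x + 9) + 38*exp(x^2 - 6*x + 9)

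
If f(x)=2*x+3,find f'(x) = 2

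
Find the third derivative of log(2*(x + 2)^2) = 4/(x^3 + 6*x^2 + 12*x + 8)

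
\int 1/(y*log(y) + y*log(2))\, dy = log(log(2*y)) + C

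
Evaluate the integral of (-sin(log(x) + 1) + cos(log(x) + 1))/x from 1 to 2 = sqrt(2)*(-sin(pi/4 + 1) + sin(log(2) + pi/4 + 1))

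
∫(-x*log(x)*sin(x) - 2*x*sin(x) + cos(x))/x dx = (log(x) + 2)*cos(x) + C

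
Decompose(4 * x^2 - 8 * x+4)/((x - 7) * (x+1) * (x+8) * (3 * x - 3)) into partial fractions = -4/(35*(x + 8)) + 1/(21*(x + 1)) + 1/(15*(x - 7))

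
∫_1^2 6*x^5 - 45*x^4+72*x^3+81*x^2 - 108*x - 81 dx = 0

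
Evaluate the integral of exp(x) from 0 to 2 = -1 + exp(2)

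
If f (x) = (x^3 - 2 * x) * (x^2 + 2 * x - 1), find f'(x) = 5*x^4 + 8*x^3 - 9*x^2 - 8*x + 2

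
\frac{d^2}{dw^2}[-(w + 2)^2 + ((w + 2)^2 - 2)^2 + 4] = 12*w^2 + 48*w + 38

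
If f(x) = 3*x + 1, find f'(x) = 3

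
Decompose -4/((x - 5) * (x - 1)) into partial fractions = 1/(x - 1) - 1/(x - 5)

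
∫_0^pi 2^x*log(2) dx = -1 + 2^pi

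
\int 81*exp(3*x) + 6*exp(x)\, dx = (27*exp(2*x) + 6)*exp(x) + C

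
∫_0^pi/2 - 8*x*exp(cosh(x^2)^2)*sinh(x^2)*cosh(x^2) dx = -2*exp(cosh(pi^2/4)^2) + 2*E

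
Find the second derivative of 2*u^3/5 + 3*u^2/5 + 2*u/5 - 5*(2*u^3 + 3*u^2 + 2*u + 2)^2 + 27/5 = -600*u^4 - 1200*u^3 - 1020*u^2 - 2988*u/5 - 794/5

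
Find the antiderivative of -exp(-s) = exp(-s) + C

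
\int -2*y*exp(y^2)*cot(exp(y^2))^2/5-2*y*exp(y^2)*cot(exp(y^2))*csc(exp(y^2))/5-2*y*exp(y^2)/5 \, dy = cot(exp(y^2))/5 + csc(exp(y^2))/5 + C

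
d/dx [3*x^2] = 6*x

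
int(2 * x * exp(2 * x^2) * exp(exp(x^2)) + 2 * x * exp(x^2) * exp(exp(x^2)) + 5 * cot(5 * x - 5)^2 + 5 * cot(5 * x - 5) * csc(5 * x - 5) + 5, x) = exp(x^2 + exp(x^2)) - cot(5*x - 5) - csc(5*x - 5) + C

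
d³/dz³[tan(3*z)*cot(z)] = 162*tan(3*z)^4*cot(z) - 54*tan(3*z)^3*cot(z)^2 - 54*tan(3*z)^3 + 18*tan(3*z)^2*cot(z)^3 + 234*tan(3*z)^2*cot(z) - 6*tan(3*z)*cot(z)^4 - 62*tan(3*z)*cot(z)^2 - 56*tan(3*z) + 18*cot(z)^3 + 72*cot(z)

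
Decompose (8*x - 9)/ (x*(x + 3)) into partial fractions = 11/(x + 3) - 3/x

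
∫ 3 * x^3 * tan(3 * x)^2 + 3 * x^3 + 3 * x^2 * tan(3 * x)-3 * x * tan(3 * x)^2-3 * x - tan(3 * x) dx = x*(x^2 - 1)*tan(3*x) + C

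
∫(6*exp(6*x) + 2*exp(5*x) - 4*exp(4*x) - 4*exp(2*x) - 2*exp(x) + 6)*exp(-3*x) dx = -8*sinh(x) + 4*sinh(3*x) + 2*cosh(2*x) + C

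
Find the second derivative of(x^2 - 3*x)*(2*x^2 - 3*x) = 24*x^2 - 54*x + 18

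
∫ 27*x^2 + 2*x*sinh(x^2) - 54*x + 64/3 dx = 9*x^3 - 27*x^2 + 64*x/3 + cosh(x^2) + C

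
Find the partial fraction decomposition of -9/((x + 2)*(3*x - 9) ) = 3/(5*(x + 2)) - 3/(5*(x - 3))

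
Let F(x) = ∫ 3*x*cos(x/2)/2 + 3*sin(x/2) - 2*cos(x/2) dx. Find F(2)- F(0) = 2*sin(1)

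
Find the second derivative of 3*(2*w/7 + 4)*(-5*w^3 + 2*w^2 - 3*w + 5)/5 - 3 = -72*w^2/7 - 2448*w/35 + 60/7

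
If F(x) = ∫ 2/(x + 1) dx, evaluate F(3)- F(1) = -2*log(10) + 2*log(20)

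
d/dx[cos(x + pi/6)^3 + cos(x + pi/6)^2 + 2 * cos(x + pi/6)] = -3*sin(x + pi/6)*cos(x + pi/6)^2 - 2*sin(x + pi/6) - sin(2*x + pi/3)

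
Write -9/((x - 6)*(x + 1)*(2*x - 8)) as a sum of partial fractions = -9/(70*(x + 1)) + 9/(20*(x - 4)) - 9/(28*(x - 6))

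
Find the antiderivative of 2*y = y^2 + C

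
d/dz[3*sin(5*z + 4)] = 15*cos(5*z + 4)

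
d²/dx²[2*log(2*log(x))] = (-2*log(x) - 2)/(x^2*log(x)^2)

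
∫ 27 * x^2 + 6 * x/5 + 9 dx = 9*x^3 + 3*x^2/5 + 9*x + C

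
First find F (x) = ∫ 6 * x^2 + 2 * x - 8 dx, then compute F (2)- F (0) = 4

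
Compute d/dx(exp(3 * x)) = 3*exp(3*x)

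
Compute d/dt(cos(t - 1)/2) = -sin(t - 1)/2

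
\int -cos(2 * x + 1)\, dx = -sin(2*x + 1)/2 + C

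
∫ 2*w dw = w^2 + C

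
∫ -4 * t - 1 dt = -2*t^2 - t + C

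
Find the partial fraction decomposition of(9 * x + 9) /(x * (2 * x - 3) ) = 15/(2*x - 3) - 3/x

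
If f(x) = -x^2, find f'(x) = -2*x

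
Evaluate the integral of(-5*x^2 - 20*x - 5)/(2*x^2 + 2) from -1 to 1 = -5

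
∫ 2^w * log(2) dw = 2^w + C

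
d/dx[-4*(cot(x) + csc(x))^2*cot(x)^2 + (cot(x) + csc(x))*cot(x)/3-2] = (25/3 - 74*cos(x)/(3*sin(x)^2) - 74/(3*sin(x)^2) + 16*cos(x)^2/sin(x)^4 + 32*cos(x)/sin(x)^4 + 16/sin(x)^4)/sin(x)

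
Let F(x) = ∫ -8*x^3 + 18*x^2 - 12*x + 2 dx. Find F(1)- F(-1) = 16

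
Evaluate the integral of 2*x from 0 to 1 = 1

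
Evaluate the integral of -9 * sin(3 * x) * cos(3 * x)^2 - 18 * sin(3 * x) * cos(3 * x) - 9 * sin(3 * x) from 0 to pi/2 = -7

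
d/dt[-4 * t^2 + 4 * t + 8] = 4 - 8*t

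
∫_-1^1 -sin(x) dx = 0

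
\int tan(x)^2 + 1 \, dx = tan(x) + C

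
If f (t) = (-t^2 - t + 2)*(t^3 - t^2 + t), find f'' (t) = -20*t^3 + 12*t - 6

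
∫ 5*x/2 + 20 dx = 5*x^2/4 + 20*x + C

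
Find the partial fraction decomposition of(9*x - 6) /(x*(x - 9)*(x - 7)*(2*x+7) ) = 4/(49*(2*x + 7)) - 19/(98*(x - 7)) + 1/(6*(x - 9)) - 2/(147*x)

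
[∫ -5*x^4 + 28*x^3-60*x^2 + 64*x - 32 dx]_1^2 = -2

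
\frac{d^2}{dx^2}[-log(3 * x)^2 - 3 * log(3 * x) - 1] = (2*log(x) + 1 + 2*log(3))/x^2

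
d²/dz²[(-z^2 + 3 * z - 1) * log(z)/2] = (-2*z^2*log(z) - 3*z^2 + 3*z + 1)/(2*z^2)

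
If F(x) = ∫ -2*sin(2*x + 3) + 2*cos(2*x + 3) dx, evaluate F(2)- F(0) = -sin(3) + sin(7) + cos(7) - cos(3)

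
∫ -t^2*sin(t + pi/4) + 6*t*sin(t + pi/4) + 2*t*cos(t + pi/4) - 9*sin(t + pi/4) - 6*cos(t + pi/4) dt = (t - 3)^2*cos(t + pi/4) + C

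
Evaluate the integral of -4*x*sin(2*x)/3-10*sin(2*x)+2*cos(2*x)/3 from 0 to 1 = -5 + 17*cos(2)/3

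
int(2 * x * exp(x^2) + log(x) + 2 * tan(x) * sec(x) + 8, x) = x*log(x) + 7*x + exp(x^2) + 2*sec(x) + C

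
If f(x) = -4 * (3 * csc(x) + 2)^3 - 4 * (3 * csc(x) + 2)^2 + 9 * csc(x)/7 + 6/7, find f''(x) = 3*(445/7 + 336/sin(x) + 1378/(7*sin(x)^2) - 504/sin(x)^3 - 432/sin(x)^4)/sin(x)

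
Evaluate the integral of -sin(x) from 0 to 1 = -1 + cos(1)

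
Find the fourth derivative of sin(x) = sin(x)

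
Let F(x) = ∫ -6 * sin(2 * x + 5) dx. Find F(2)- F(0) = 3*cos(9) - 3*cos(5)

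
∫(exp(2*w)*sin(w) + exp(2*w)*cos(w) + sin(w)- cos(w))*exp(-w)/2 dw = sin(w)*sinh(w) + C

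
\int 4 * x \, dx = 2*x^2 + C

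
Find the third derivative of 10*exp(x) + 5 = 10*exp(x)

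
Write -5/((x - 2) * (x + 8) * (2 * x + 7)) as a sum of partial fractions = 20/(99*(2*x + 7)) - 1/(18*(x + 8)) - 1/(22*(x - 2))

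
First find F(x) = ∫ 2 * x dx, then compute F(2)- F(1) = 3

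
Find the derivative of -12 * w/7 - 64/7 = -12/7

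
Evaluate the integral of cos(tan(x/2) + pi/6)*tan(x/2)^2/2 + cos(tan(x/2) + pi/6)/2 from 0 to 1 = -1/2 + sin(pi/6 + tan(1/2))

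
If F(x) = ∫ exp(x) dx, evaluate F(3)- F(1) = -E + exp(3)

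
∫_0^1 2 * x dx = 1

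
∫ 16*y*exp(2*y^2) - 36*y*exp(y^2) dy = 2*(exp(y^2) - 3)*(2*exp(y^2) - 3) + C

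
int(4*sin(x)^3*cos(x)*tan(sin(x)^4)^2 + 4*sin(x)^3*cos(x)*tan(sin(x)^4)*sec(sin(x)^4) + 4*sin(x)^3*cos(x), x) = tan(sin(x)^4) + sec(sin(x)^4) + C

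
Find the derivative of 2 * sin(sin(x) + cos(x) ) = 2*sqrt(2)*cos(sqrt(2)*sin(x + pi/4))*cos(x + pi/4)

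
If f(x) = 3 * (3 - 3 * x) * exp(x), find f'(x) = -9*x*exp(x)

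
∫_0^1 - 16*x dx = -8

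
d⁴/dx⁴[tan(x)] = 24*tan(x)^5 + 40*tan(x)^3 + 16*tan(x)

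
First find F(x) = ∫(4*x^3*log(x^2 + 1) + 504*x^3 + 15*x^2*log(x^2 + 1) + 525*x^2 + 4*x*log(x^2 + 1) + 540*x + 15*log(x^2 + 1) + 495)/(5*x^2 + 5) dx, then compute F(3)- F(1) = -37*log(2)/5 + 83*log(10)/5 + 598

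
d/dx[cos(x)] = -sin(x)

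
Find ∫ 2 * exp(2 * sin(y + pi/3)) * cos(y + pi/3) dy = exp(2*sin(y + pi/3)) + C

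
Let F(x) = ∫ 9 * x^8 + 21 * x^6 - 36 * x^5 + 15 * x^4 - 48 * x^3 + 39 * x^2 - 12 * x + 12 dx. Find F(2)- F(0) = 520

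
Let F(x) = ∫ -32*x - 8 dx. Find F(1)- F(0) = -24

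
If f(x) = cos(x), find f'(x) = -sin(x)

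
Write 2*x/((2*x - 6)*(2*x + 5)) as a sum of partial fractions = 5/(11*(2*x + 5)) + 3/(11*(x - 3))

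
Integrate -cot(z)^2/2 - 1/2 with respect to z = cot(z)/2 + C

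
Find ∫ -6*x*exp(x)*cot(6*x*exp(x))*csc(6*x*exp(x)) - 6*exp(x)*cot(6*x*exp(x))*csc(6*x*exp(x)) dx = csc(6*x*exp(x)) + C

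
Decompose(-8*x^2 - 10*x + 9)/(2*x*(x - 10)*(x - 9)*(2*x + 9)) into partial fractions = 16/(261*(2*x + 9)) + 3/(2*(x - 9)) - 891/(580*(x - 10)) + 1/(180*x)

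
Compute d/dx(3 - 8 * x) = -8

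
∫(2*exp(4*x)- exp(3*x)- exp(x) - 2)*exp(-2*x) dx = ((exp(2*x) - 1)^2 - exp(3*x) + exp(x))*exp(-2*x) + C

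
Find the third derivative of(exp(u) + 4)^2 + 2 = 8*exp(2*u) + 8*exp(u)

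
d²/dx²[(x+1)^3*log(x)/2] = (6*x^3*log(x) + 5*x^3 + 6*x^2*log(x) + 9*x^2 + 3*x - 1)/(2*x^2)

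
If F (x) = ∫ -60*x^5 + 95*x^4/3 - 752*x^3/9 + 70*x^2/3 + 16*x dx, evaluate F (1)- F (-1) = 254/9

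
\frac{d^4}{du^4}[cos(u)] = cos(u)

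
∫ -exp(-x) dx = exp(-x) + C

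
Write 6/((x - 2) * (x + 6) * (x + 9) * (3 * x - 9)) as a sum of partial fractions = -1/(198*(x + 9)) + 1/(108*(x + 6)) - 1/(44*(x - 2)) + 1/(54*(x - 3))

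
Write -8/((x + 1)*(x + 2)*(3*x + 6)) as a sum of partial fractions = 8/(3*(x + 2)) + 8/(3*(x + 2)^2) - 8/(3*(x + 1))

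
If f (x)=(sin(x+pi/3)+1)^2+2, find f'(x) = 2*cos(x + pi/3) + cos(2*x + pi/6)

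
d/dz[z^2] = 2*z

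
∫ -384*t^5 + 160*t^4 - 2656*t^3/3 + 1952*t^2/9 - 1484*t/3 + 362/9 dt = -64*t^6 + 32*t^5 - 664*t^4/3 + 1952*t^3/27 - 742*t^2/3 + 362*t/9 + C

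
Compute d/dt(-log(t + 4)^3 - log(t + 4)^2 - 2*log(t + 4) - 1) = (-3*log(t + 4)^2 - 2*log(t + 4) - 2)/(t + 4)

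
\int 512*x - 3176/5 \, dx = 256*x^2 - 3176*x/5 + C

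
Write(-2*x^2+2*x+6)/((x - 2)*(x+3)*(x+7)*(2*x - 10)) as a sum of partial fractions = 53/(432*(x + 7)) - 9/(160*(x + 3)) - 1/(135*(x - 2)) - 17/(288*(x - 5))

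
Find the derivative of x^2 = 2*x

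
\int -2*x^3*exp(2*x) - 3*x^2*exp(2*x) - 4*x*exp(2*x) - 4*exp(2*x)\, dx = (-x^3 - 2*x - 1)*exp(2*x) + C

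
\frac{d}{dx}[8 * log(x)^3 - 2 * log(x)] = (24*log(x)^2 - 2)/x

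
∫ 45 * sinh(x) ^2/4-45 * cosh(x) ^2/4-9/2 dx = -63*x/4 + C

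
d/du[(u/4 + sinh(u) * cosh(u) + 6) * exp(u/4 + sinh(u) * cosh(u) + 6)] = (u*sinh(u)^2/2 + 5*u/16 + 2*sinh(u)^3*cosh(u) + 14*sinh(u)^2 + 5*sinh(u)*cosh(u)/4 + 35/4)*exp(6)*exp(u/4)*exp(sinh(u)*cosh(u))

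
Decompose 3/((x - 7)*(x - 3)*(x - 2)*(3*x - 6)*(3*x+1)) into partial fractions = 81/(10780*(3*x + 1)) + 27/(1225*(x - 2)) + 1/(35*(x - 2)^2) - 1/(40*(x - 3)) + 1/(2200*(x - 7))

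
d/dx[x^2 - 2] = 2*x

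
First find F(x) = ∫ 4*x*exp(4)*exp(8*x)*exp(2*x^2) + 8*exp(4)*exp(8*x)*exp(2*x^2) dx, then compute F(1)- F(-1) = -exp(-2) + exp(14)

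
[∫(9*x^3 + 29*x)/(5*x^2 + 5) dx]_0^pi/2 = 9*pi^2/40 + 2*log(1 + pi^2/4)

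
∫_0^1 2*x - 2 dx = -1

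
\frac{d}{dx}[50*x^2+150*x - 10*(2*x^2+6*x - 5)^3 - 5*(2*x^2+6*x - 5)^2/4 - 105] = -480*x^5 - 3600*x^4 - 6260*x^3 + 4230*x^2 + 7860*x - 4275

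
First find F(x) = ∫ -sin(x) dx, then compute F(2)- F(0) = -1 + cos(2)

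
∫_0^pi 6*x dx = 3*pi^2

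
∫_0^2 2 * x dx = 4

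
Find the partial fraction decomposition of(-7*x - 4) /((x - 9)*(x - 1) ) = 11/(8*(x - 1)) - 67/(8*(x - 9))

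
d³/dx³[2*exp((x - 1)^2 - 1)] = 16*x^3*exp(x^2 - 2*x) - 48*x^2*exp(x^2 - 2*x) + 72*x*exp(x^2 - 2*x) - 40*exp(x^2 - 2*x)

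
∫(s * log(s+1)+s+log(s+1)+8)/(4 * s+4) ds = (s + 8)*log(s + 1)/4 + C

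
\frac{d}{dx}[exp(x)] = exp(x)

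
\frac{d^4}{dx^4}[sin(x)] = sin(x)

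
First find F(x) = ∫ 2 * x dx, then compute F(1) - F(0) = 1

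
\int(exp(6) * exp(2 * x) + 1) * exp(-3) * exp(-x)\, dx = 2*sinh(x + 3) + C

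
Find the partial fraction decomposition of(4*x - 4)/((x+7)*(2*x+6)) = 4/(x + 7) - 2/(x + 3)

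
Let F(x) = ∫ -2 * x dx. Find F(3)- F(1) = -8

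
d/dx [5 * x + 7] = 5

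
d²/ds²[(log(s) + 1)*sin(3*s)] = (-9*s^2*log(s)*sin(3*s) - 9*s^2*sin(3*s) + 6*s*cos(3*s) - sin(3*s))/s^2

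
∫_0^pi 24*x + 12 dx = 3*pi*(4 + 4*pi)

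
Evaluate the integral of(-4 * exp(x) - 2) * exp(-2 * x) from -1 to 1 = -(2 + E)^2 + (exp(-1) + 2)^2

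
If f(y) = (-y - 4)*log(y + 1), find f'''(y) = (y - 5)/(y^3 + 3*y^2 + 3*y + 1)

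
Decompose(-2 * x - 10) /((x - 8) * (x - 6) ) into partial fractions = 11/(x - 6) - 13/(x - 8)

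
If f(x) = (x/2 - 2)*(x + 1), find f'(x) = x - 3/2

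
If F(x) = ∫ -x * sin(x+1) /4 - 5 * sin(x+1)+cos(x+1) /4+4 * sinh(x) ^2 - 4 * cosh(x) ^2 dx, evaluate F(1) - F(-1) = -51/4 + 21*cos(2)/4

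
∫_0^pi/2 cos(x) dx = 1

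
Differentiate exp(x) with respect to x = exp(x)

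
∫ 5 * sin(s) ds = -5*cos(s) + C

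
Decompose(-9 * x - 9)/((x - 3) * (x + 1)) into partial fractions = -9/(x - 3)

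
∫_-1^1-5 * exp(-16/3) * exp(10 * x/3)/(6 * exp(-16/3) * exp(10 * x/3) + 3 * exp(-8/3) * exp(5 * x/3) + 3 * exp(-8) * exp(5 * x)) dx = -exp(13/3)/(1 + exp(13/3)) + E/(1 + E)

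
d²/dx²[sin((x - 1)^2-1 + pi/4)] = -4*x^2*sin(x^2 - 2*x + pi/4) + 8*x*cos(-x^2 + 2*x + pi/4) - 3*sqrt(2)*sin(x*(x - 2)) - sqrt(2)*cos(x*(x - 2))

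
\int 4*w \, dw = 2*w^2 + C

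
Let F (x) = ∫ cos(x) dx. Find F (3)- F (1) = -sin(1) + sin(3)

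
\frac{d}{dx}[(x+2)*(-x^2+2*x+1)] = 5 - 3*x^2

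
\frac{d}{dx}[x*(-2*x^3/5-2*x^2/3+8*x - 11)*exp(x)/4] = -x^4*exp(x)/10 - 17*x^3*exp(x)/30 + 3*x^2*exp(x)/2 + 5*x*exp(x)/4 - 11*exp(x)/4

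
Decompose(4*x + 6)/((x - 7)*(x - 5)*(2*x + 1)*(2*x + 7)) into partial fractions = 16/(1071*(2*x + 7)) + 8/(495*(2*x + 1)) - 13/(187*(x - 5)) + 17/(315*(x - 7))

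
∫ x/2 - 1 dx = x^2/4 - x + C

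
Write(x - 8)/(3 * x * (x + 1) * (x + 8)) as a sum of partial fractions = -2/(21*(x + 8)) + 3/(7*(x + 1)) - 1/(3*x)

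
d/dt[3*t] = 3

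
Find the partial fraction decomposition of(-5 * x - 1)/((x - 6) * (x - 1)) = 6/(5*(x - 1)) - 31/(5*(x - 6))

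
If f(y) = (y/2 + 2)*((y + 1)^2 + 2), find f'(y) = 3*y^2/2 + 6*y + 11/2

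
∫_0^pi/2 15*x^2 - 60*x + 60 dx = 5*(-2 + pi/2)^3 + 40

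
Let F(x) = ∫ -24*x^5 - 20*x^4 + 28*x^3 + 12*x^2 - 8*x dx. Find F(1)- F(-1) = 0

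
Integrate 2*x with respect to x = x^2 + C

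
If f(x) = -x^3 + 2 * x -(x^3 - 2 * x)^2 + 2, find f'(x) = -6*x^5 + 16*x^3 - 3*x^2 - 8*x + 2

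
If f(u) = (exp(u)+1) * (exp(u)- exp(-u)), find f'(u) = (2*exp(3*u) + exp(2*u) + 1)*exp(-u)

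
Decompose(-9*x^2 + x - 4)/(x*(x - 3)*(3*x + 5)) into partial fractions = -138/(35*(3*x + 5)) - 41/(21*(x - 3)) + 4/(15*x)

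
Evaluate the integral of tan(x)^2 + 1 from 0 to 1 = tan(1)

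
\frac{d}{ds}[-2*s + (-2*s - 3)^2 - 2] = 8*s + 10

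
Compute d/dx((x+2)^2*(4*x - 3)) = 12*x^2 + 26*x + 4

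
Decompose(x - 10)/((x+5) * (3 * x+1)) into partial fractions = -31/(14*(3*x + 1)) + 15/(14*(x + 5))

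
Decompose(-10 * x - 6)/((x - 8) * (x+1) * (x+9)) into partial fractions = 21/(34*(x + 9)) - 1/(18*(x + 1)) - 86/(153*(x - 8))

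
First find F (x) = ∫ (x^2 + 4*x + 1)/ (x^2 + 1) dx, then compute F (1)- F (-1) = 2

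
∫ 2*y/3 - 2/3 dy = y^2/3 - 2*y/3 + C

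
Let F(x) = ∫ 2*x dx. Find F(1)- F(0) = 1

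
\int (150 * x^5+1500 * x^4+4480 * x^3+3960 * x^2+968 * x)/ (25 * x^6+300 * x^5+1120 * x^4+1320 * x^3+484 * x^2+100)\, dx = log(x^2*(5*x^2 + 30*x + 22)^2/100 + 1) + C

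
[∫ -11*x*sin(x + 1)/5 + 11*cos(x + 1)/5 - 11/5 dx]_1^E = 11*E*(-1 + cos(1 + E))/5 - 11*cos(2)/5 + 11/5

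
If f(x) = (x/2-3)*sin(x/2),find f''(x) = -x*sin(x/2)/8 + 3*sin(x/2)/4 + cos(x/2)/2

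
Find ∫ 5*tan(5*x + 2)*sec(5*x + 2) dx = sec(5*x + 2) + C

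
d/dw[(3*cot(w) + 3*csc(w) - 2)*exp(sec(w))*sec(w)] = (-3*(1 - cos(w)^2)^2/(sin(w)^2*cos(w)^3) - 2*sin(w)/cos(w)^2 + 6/cos(w)^2 + 2/(sin(w)*cos(w)) - 2/(sin(w)*cos(w)^3) - 3/sin(w)^2 - 9/(sin(w)^2*cos(w)) + 6/(sin(w)^2*cos(w)^3))*exp(1/cos(w))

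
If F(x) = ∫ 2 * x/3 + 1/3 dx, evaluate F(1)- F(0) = 2/3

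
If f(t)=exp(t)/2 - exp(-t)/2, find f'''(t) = (exp(2*t) + 1)*exp(-t)/2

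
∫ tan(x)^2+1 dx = tan(x) + C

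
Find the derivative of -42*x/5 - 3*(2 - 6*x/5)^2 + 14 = 6 - 216*x/25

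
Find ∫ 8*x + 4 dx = 4*x^2 + 4*x + C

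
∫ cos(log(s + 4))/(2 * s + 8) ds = sin(log(s + 4))/2 + C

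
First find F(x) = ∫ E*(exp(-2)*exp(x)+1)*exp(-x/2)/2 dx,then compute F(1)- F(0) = -exp(1/2) - exp(-1) + exp(-1/2) + E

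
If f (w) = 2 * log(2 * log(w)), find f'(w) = 2/(w*log(w))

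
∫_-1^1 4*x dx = 0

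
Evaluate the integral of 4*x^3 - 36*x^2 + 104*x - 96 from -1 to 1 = -216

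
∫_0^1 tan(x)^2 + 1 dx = tan(1)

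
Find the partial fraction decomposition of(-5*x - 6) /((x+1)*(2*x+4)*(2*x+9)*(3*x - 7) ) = -477/(10660*(3*x - 7)) - 66/(1435*(2*x + 9)) + 2/(65*(x + 2)) + 1/(140*(x + 1))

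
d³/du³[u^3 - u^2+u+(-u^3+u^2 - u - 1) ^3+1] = -504*u^6 + 1008*u^5 - 1260*u^4 + 480*u^3 - 144*u + 18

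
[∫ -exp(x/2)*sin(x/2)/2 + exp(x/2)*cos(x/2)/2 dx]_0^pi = -1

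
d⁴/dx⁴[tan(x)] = 24*tan(x)^5 + 40*tan(x)^3 + 16*tan(x)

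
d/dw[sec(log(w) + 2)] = tan(log(w) + 2)*sec(log(w) + 2)/w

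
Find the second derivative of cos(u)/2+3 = -cos(u)/2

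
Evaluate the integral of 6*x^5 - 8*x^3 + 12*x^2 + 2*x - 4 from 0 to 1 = 0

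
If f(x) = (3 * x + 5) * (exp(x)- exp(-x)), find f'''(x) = (3*x*exp(2*x) + 3*x + 14*exp(2*x) - 4)*exp(-x)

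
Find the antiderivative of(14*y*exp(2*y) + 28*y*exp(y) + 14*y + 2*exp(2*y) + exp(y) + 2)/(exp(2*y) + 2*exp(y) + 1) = ((exp(y) + 1)*(7*y^2 + 2*y - 9) - 3*exp(y))/(exp(y) + 1) + C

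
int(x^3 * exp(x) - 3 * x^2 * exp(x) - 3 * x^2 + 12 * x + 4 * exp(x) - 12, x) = (x - 2)^3*(exp(x) - 1) + C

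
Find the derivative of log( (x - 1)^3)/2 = 3/(2*x - 2)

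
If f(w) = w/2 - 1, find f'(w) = 1/2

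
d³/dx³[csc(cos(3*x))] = 27*(-sin(3*x)^2*cos(cos(3*x))/sin(cos(3*x)) + 6*sin(3*x)^2*cos(cos(3*x))/sin(cos(3*x))^3 - 3*cos(3*x) - cos(cos(3*x))/sin(cos(3*x)) + 6*cos(3*x)/sin(cos(3*x))^2)*sin(3*x)/sin(cos(3*x))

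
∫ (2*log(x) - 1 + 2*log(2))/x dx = (log(2*x) - 1)*log(2*x) + C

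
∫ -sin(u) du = cos(u) + C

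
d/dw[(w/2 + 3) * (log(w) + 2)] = (w*log(w) + 3*w + 6)/(2*w)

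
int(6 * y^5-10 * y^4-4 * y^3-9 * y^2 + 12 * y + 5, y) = y^6 - 2*y^5 - y^4 - 3*y^3 + 6*y^2 + 5*y + C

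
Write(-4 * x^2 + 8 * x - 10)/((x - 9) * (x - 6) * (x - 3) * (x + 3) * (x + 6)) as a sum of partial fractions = -101/(2430*(x + 6)) + 35/(972*(x + 3)) - 11/(486*(x - 3)) + 53/(486*(x - 6)) - 131/(1620*(x - 9))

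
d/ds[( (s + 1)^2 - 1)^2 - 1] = 4*s^3 + 12*s^2 + 8*s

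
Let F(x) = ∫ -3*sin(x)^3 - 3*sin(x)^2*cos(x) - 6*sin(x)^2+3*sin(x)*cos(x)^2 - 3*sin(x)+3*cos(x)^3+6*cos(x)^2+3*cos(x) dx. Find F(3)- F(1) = -(cos(1) + sin(1) + 1)^3 + (cos(3) + sin(3) + 1)^3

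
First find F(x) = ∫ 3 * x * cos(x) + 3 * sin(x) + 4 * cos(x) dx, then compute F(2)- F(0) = 10*sin(2)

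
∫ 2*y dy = y^2 + C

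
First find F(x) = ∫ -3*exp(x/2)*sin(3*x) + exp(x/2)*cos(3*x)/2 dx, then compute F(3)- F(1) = (E*cos(9) - cos(3))*exp(1/2)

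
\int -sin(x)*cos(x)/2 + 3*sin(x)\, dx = (cos(x) - 6)^2/4 + C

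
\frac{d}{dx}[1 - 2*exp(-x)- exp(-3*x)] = (2*exp(2*x) + 3)*exp(-3*x)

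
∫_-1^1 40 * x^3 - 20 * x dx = 0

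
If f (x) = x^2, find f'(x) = 2*x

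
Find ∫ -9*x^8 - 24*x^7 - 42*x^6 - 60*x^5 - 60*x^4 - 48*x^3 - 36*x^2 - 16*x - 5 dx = -x^9 - 3*x^8 - 6*x^7 - 10*x^6 - 12*x^5 - 12*x^4 - 12*x^3 - 8*x^2 - 5*x + C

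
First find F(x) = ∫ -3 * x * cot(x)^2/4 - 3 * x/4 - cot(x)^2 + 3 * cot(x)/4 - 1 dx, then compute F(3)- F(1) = 13*cot(3)/4 - 7*cot(1)/4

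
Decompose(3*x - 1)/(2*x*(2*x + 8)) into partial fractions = 13/(16*(x + 4)) - 1/(16*x)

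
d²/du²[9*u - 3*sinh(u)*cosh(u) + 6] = -6*sinh(2*u)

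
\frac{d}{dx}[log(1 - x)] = 1/(x - 1)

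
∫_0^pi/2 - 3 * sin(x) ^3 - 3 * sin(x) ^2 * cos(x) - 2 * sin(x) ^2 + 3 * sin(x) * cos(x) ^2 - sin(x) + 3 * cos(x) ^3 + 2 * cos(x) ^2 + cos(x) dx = 0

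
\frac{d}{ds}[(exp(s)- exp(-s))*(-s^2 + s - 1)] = (-s^2*exp(2*s) - s^2 - s*exp(2*s) + 3*s - 2)*exp(-s)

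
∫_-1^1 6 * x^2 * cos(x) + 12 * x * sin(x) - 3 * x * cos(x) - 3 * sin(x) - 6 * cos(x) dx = 0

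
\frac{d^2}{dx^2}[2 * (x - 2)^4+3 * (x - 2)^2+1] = 24*x^2 - 96*x + 102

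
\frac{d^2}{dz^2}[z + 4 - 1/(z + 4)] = -2/(z^3 + 12*z^2 + 48*z + 64)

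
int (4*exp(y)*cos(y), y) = 2*sqrt(2)*exp(y)*sin(y + pi/4) + C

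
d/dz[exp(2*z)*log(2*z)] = (2*z*exp(2*z)*log(z) + 2*z*exp(2*z)*log(2) + exp(2*z))/z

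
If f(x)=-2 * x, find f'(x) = -2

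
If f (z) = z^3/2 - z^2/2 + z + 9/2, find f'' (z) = 3*z - 1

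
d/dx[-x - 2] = -1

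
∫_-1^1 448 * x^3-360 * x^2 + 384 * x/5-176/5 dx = -1552/5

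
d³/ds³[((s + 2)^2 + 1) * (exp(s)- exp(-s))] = (s^2*exp(2*s) + s^2 + 10*s*exp(2*s) - 2*s + 23*exp(2*s) - 1)*exp(-s)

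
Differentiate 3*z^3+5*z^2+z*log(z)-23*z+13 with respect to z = 9*z^2 + 10*z + log(z) - 22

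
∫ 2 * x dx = x^2 + C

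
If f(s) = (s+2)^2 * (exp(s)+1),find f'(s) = s^2*exp(s) + 6*s*exp(s) + 2*s + 8*exp(s) + 4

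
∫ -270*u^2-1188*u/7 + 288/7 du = -90*u^3 - 594*u^2/7 + 288*u/7 + C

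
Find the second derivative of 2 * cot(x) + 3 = 4*cos(x)/sin(x)^3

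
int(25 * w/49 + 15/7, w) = 25*w^2/98 + 15*w/7 + C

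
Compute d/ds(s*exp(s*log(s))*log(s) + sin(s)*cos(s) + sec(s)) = s*exp(s*log(s))*log(s)^2 + s*exp(s*log(s))*log(s) + exp(s*log(s))*log(s) + exp(s*log(s)) - sin(s)^2 + cos(s)^2 + tan(s)*sec(s)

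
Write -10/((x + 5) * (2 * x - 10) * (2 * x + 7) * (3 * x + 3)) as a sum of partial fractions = -8/(153*(2*x + 7)) + 1/(72*(x + 5)) + 1/(72*(x + 1)) - 1/(612*(x - 5))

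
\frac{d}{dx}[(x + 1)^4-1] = 4*x^3 + 12*x^2 + 12*x + 4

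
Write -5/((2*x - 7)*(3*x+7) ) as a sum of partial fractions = 3/(7*(3*x + 7)) - 2/(7*(2*x - 7))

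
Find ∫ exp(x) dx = exp(x) + C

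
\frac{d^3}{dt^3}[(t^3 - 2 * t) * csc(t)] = (t^3*cos(t)/sin(t) - 6*t^3*cos(t)/sin(t)^3 - 9*t^2 + 18*t^2/sin(t)^2 - 20*t*cos(t)/sin(t) + 12*t*cos(t)/sin(t)^3 + 12 - 12/sin(t)^2)/sin(t)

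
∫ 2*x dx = x^2 + C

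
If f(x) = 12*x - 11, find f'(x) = 12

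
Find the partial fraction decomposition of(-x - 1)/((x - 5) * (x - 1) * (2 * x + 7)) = 10/(153*(2*x + 7)) + 1/(18*(x - 1)) - 3/(34*(x - 5))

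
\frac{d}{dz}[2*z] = 2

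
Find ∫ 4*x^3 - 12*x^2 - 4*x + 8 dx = x^4 - 4*x^3 - 2*x^2 + 8*x + C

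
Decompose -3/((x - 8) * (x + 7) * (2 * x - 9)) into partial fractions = 12/(161*(2*x - 9)) - 1/(115*(x + 7)) - 1/(35*(x - 8))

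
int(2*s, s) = s^2 + C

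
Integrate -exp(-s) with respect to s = exp(-s) + C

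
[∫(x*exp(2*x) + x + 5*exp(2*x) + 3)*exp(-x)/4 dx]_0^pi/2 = (pi/8 + 1)*(-exp(-pi/2) + exp(pi/2))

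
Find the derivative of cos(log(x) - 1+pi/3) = -sin(log(x) - 1 + pi/3)/x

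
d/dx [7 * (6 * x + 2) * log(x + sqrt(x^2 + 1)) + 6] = (42*x^2*log(x + sqrt(x^2 + 1)) + 42*x^2 + 42*x*sqrt(x^2 + 1)*log(x + sqrt(x^2 + 1)) + 42*x*sqrt(x^2 + 1) + 14*x + 14*sqrt(x^2 + 1) + 42*log(x + sqrt(x^2 + 1)))/(x^2 + x*sqrt(x^2 + 1) + 1)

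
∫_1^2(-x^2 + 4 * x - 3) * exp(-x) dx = exp(-2)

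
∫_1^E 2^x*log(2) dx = -2 + 2^E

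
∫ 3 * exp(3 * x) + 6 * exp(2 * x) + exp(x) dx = (exp(x) + 1)^3 - 2*exp(x) + C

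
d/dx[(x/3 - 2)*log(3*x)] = (x*log(x) + x + x*log(3) - 6)/(3*x)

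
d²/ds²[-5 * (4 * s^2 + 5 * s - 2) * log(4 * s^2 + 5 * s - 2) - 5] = (-160*s^2*log(4*s^2 + 5*s - 2) - 480*s^2 - 200*s*log(4*s^2 + 5*s - 2) - 600*s + 80*log(4*s^2 + 5*s - 2) - 45)/(4*s^2 + 5*s - 2)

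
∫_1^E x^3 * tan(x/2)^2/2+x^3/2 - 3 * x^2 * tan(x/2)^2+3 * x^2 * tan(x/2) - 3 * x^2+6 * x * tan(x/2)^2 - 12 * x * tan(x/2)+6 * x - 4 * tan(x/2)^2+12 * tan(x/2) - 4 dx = tan(1/2) + (-2 + E)^3*tan(E/2)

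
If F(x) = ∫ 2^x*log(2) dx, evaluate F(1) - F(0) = 1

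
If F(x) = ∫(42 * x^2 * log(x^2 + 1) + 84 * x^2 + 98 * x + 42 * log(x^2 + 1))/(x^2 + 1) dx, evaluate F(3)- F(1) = -91*log(2) + 175*log(10)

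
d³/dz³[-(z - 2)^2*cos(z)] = -z^2*sin(z) + 4*z*sin(z) + 6*z*cos(z) + 2*sin(z) - 12*cos(z)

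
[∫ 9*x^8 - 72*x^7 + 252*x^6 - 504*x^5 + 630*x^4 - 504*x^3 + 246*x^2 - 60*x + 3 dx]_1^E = -2*(-1 + E)^3 + (-1 + E)^9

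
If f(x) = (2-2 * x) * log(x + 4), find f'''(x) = (2*x + 28)/(x^3 + 12*x^2 + 48*x + 64)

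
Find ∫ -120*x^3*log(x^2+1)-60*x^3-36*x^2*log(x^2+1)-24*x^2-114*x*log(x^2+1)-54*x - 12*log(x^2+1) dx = -3*(x^2 + 1)*(10*x^2 + 4*x + 9)*log(x^2 + 1) + C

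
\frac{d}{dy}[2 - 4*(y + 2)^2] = -8*y - 16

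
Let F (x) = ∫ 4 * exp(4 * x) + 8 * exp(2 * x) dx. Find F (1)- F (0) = -9 + (2 + exp(2))^2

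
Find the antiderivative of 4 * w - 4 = 2*w^2 - 4*w + C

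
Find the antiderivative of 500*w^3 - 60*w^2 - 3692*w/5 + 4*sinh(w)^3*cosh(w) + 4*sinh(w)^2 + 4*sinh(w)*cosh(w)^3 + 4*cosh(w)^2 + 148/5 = 125*w^4 - 20*w^3 - 1846*w^2/5 + 148*w/5 + 2*sinh(2*w) + cosh(4*w)/4 + C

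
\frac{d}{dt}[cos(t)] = -sin(t)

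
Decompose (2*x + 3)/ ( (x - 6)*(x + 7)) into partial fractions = 11/(13*(x + 7)) + 15/(13*(x - 6))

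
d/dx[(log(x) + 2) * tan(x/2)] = (x*log(x) + 2*x + sin(x))/(x*(cos(x) + 1))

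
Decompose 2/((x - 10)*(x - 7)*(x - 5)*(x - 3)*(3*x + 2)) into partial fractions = 81/(68816*(3*x + 2)) - 1/(308*(x - 3)) + 1/(170*(x - 5)) - 1/(276*(x - 7)) + 1/(1680*(x - 10))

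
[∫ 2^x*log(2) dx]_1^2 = 2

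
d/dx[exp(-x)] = -exp(-x)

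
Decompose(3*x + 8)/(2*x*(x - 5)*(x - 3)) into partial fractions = -17/(12*(x - 3)) + 23/(20*(x - 5)) + 4/(15*x)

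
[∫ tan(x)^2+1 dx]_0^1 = tan(1)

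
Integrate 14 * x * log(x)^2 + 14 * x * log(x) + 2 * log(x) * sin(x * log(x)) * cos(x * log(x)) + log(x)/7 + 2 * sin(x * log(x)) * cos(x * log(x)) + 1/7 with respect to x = 7*x^2*log(x)^2 + x*log(x)/7 + sin(x*log(x))^2 + C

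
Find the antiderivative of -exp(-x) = exp(-x) + C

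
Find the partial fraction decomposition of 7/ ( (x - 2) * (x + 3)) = -7/(5*(x + 3)) + 7/(5*(x - 2))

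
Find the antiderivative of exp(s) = exp(s) + C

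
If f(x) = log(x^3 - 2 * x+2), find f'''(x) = (6*x^6 + 12*x^4 - 84*x^3 + 24*x^2 + 24*x + 8)/(x^9 - 6*x^7 + 6*x^6 + 12*x^5 - 24*x^4 + 4*x^3 + 24*x^2 - 24*x + 8)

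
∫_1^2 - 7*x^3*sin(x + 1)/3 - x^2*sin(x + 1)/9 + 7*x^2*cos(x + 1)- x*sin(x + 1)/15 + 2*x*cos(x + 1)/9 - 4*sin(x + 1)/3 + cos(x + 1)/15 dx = 926*cos(3)/45 - 173*cos(2)/45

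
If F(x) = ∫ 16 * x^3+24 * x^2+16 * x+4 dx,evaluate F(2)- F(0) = 168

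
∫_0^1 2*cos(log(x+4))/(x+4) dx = -2*sin(log(4)) + 2*sin(log(5))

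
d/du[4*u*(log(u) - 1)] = 4*log(u)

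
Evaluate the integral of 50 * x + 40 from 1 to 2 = 115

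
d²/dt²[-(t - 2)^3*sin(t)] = t^3*sin(t) - 6*t^2*sin(t) - 6*t^2*cos(t) + 6*t*sin(t) + 24*t*cos(t) + 4*sin(t) - 24*cos(t)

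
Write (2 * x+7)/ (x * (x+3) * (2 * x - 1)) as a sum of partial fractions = 32/(7*(2*x - 1)) + 1/(21*(x + 3)) - 7/(3*x)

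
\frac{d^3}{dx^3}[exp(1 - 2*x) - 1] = -8*exp(1 - 2*x)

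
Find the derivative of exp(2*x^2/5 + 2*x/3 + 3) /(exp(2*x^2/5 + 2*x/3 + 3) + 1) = (12*x*exp(2*x^2/5 + 2*x/3 + 3) + 10*exp(2*x^2/5 + 2*x/3 + 3))/(15*exp(6)*exp(4*x/3)*exp(4*x^2/5) + 30*exp(3)*exp(2*x/3)*exp(2*x^2/5) + 15)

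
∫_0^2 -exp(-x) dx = -1 + exp(-2)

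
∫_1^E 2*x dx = -1 + exp(2)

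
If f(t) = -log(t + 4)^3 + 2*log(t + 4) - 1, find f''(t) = (3*log(t + 4)^2 - 6*log(t + 4) - 2)/(t^2 + 8*t + 16)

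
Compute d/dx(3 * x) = 3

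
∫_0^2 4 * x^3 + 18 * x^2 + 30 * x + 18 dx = 160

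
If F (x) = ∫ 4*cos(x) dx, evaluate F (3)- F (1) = -4*sin(1) + 4*sin(3)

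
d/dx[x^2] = 2*x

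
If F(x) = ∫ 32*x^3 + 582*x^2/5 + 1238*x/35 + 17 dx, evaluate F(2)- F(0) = 3802/7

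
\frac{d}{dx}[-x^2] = -2*x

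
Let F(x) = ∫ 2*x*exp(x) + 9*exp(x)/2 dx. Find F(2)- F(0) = -5/2 + 13*exp(2)/2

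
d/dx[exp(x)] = exp(x)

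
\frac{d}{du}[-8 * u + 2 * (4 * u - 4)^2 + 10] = 64*u - 72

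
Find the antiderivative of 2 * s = s^2 + C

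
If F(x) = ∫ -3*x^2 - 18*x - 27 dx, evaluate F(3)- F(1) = -152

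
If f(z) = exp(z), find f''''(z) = exp(z)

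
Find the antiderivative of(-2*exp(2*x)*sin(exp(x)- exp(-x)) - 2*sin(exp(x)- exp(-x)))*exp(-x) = 2*cos(2*sinh(x)) + C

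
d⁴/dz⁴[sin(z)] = sin(z)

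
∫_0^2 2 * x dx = 4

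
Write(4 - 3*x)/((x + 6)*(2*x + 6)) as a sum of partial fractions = -11/(3*(x + 6)) + 13/(6*(x + 3))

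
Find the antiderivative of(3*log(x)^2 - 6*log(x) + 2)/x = (log(x) - 1)^3 - log(x) + C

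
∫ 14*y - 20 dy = 7*y^2 - 20*y + C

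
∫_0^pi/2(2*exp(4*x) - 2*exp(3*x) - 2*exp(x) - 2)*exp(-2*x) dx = -1 + (-1 - exp(-pi/2) + exp(pi/2))^2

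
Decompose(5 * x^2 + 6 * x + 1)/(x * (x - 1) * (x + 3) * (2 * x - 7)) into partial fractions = 666/(455*(2*x - 7)) - 7/(39*(x + 3)) - 3/(5*(x - 1)) + 1/(21*x)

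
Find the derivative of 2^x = 2^x*log(2)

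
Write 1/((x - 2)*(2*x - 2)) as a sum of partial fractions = -1/(2*(x - 1)) + 1/(2*(x - 2))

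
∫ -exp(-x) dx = exp(-x) + C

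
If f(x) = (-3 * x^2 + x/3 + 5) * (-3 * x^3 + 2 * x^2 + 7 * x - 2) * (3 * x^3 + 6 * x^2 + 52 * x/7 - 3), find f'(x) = 216*x^7 + 231*x^6 - 3408*x^5/7 - 1180*x^4 - 2392*x^3/21 + 8782*x^2/7 + 5882*x/21 - 1241/7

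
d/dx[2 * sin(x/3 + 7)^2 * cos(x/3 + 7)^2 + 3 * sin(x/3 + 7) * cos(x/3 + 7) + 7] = sin(4*x/3 + 28)/3 + cos(2*x/3 + 14)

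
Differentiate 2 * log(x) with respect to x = 2/x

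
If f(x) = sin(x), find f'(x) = cos(x)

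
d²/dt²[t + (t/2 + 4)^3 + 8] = 3*t/4 + 6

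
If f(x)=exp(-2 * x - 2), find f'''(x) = -8*exp(-2*x - 2)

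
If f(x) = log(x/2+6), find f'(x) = 1/(x + 12)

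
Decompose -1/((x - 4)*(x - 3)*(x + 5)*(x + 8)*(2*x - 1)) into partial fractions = -16/(6545*(2*x - 1)) - 1/(6732*(x + 8)) + 1/(2376*(x + 5)) + 1/(440*(x - 3)) - 1/(756*(x - 4))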